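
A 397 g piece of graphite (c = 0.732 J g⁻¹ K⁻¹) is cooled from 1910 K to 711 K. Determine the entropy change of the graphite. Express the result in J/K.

ΔS = ∫dQ_rev/T = m c ln(T₂/T₁) = 397 × 0.732 × ln(711/1910) = -287 J/K.

ΔS = -287 J/K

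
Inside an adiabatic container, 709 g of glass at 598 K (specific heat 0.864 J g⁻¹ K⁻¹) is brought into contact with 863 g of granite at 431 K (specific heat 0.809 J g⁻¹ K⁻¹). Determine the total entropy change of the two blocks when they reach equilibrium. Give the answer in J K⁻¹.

Energy balance: T_f = (m₁c₁T₁ + m₂c₂T₂)/(m₁c₁ + m₂c₂) = 509.05 K.
ΔS₁ = m₁c₁ ln(T_f/T₁) = 612.576 × ln(509.05/598) = -98.66 J/K.
ΔS₂ = m₂c₂ ln(T_f/T₂) = 698.167 × ln(509.05/431) = 116.2 J/K.
ΔS_total = -98.66 + 116.2 = 17.5 J/K.

ΔS_total = 17.5 J/K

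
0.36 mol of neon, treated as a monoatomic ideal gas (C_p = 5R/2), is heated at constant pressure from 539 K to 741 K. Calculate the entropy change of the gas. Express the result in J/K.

At constant pressure, ΔS = nC_p ln(T₂/T₁) with C_p = 5R/2 = 20.79 J mol⁻¹ K⁻¹.
ΔS = 0.36 × 20.79 × ln(741/539) = 2.38 J/K.

ΔS = 2.38 J/K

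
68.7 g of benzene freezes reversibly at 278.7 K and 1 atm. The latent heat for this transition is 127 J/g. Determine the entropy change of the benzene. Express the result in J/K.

Heat released by the substance: Q = −mL = −68.7 × 127 = −8724.9 J.
At constant T, ΔS = Q_rev/T = −8724.9 / 278.7 = -31.3 J/K.

ΔS = -31.3 J/K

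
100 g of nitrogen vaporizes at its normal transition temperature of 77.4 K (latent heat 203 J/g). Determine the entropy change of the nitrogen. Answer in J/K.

ΔS = 262 J/K

Heat absorbed by the substance: Q = mL = 100 × 203 = 20300 J.
At constant T, ΔS = Q_rev/T = 20300 / 77.4 = 262 J/K.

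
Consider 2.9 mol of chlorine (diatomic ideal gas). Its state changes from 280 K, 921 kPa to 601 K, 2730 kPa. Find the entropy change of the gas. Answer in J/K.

ΔS = nC_p ln(T₂/T₁) − nR ln(P₂/P₁), with C_p = 7R/2 = 29.1 J mol⁻¹ K⁻¹ for a diatomic ideal gas.
ΔS = 2.9 × [29.1 × ln(601/280) − 8.314 × ln(2730/921)] = 38.3 J/K.

ΔS = 38.3 J/K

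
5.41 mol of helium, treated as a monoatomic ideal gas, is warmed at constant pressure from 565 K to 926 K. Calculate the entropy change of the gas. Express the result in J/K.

ΔS = 55.6 J/K

At constant pressure, ΔS = nC_p ln(T₂/T₁) with C_p = 5R/2 = 20.79 J mol⁻¹ K⁻¹.
ΔS = 5.41 × 20.79 × ln(926/565) = 55.6 J/K.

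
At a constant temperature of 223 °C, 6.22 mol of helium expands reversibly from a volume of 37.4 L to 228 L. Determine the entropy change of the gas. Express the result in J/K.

ΔS_gas = 93.5 J/K

For an isothermal ideal gas ΔS_gas = nR ln(V₂/V₁) = 6.22 × 8.314 × ln(228/37.4) = 93.5 J/K.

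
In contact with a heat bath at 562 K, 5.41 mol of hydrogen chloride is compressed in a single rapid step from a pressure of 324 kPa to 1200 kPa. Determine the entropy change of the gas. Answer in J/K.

ΔS_gas = -58.9 J/K

Entropy is a state function, so ΔS_gas depends only on the end states.
For an isothermal ideal gas ΔS_gas = nR ln(P₁/P₂) = 5.41 × 8.314 × ln(324/1200) = -58.9 J/K.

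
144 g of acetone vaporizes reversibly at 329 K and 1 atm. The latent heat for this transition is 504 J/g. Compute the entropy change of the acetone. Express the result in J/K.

Heat absorbed by the substance: Q = mL = 144 × 504 = 72576 J.
At constant T, ΔS = Q_rev/T = 72576 / 329 = 221 J/K.

ΔS = 221 J/K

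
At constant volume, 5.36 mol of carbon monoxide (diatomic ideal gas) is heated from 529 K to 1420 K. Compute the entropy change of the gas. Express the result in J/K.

At constant volume, ΔS = nC_V ln(T₂/T₁) with C_V = 5R/2 = 20.79 J mol⁻¹ K⁻¹.
ΔS = 5.36 × 20.79 × ln(1420/529) = 110 J/K.

ΔS = 110 J/K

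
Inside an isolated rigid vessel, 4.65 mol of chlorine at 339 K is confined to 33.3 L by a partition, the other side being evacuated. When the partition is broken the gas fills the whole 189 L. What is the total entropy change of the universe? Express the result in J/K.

For an ideal gas in free expansion Q = 0 and W = 0, so T is unchanged.
Entropy is a state function; using a reversible isothermal path, ΔS_gas = nR ln(V₂/V₁) = 4.65 × 8.314 × ln(189/33.3) = 67.1 J/K.
The insulated surroundings exchange no heat, so ΔS_surr = 0 and ΔS_universe = ΔS_gas.

ΔS_universe = 67.1 J/K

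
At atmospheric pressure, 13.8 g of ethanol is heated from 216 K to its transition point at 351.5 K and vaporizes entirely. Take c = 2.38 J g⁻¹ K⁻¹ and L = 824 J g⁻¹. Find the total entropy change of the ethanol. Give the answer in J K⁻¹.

Warming step: ΔS₁ = m c ln(T_tr/T_i) = 13.8 × 2.38 × ln(351.5/216) = 15.99 J/K.
Phase change: ΔS₂ = +mL/T_tr = 13.8 × 824 / 351.5 = 32.35 J/K.
ΔS_total = (15.99) + (32.35) = 48.3 J/K.

ΔS = 48.3 J/K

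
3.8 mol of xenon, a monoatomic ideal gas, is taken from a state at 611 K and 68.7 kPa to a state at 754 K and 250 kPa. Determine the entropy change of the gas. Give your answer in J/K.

ΔS = nC_p ln(T₂/T₁) − nR ln(P₂/P₁), with C_p = 5R/2 = 20.79 J mol⁻¹ K⁻¹ for a monoatomic ideal gas.
ΔS = 3.8 × [20.79 × ln(754/611) − 8.314 × ln(250/68.7)] = -24.2 J/K.

ΔS = -24.2 J/K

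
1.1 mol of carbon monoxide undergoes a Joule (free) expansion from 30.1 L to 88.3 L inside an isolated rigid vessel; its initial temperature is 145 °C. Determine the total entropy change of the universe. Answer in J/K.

ΔS_universe = 9.84 J/K

No heat is exchanged and no work is done, so the ideal-gas temperature stays constant.
Entropy is a state function; using a reversible isothermal path, ΔS_gas = nR ln(V₂/V₁) = 1.1 × 8.314 × ln(88.3/30.1) = 9.84 J/K.
The insulated surroundings exchange no heat, so ΔS_surr = 0 and ΔS_universe = ΔS_gas.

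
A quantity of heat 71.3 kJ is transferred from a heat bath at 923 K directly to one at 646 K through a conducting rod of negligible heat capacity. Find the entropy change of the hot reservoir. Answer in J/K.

The hot reservoir loses heat Q, so ΔS_hot = −Q/T_H = −71300/923 = -77.2 J/K.

ΔS_hot = -77.2 J/K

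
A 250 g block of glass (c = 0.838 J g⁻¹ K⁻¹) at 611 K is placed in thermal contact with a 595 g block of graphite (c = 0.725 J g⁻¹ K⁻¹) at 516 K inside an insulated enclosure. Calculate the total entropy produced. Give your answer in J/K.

Energy balance: T_f = (m₁c₁T₁ + m₂c₂T₂)/(m₁c₁ + m₂c₂) = 547.06 K.
ΔS₁ = m₁c₁ ln(T_f/T₁) = 209.5 × ln(547.06/611) = -23.16 J/K.
ΔS₂ = m₂c₂ ln(T_f/T₂) = 431.375 × ln(547.06/516) = 25.21 J/K.
ΔS_total = -23.16 + 25.21 = 2.05 J/K.

ΔS_total = 2.05 J/K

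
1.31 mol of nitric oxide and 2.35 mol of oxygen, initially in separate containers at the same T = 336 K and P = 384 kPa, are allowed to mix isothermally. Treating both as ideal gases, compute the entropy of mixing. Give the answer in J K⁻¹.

ΔS_mix = 19.8 J/K

Mole fractions: x_A = 1.31/3.66 = 0.358, x_B = 0.642.
ΔS_mix = −R(n_A ln x_A + n_B ln x_B) = −8.314 × (1.31 ln 0.358 + 2.35 ln 0.642) = 19.8 J/K.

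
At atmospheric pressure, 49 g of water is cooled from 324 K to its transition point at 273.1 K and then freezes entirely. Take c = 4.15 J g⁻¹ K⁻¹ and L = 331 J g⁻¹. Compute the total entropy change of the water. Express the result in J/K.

Cooling step: ΔS₁ = m c ln(T_tr/T_i) = 49 × 4.15 × ln(273.1/324) = -34.75 J/K.
Phase change: ΔS₂ = −mL/T_tr = −49 × 331 / 273.1 = -59.39 J/K.
ΔS_total = (-34.75) + (-59.39) = -94.1 J/K.

ΔS = -94.1 J/K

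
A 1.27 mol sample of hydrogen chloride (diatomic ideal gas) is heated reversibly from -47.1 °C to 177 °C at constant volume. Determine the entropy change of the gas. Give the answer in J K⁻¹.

ΔS = 18.2 J/K

In kelvin: T₁ = 226.05 K, T₂ = 450.15 K. At constant volume, ΔS = nC_V ln(T₂/T₁) with C_V = 5R/2 = 20.79 J mol⁻¹ K⁻¹.
ΔS = 1.27 × 20.79 × ln(450.15/226.05) = 18.2 J/K.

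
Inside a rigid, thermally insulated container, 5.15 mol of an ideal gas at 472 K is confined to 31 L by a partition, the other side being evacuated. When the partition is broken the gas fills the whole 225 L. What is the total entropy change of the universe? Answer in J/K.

No heat is exchanged and no work is done, so the ideal-gas temperature stays constant.
Entropy is a state function; using a reversible isothermal path, ΔS_gas = nR ln(V₂/V₁) = 5.15 × 8.314 × ln(225/31) = 84.9 J/K.
The insulated surroundings exchange no heat, so ΔS_surr = 0 and ΔS_universe = ΔS_gas.

ΔS_universe = 84.9 J/K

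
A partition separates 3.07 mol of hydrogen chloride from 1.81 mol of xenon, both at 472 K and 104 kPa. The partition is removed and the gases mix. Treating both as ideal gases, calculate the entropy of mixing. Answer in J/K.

ΔS_mix = 26.8 J/K

Mole fractions: x_A = 3.07/4.88 = 0.629, x_B = 0.371.
ΔS_mix = −R(n_A ln x_A + n_B ln x_B) = −8.314 × (3.07 ln 0.629 + 1.81 ln 0.371) = 26.8 J/K.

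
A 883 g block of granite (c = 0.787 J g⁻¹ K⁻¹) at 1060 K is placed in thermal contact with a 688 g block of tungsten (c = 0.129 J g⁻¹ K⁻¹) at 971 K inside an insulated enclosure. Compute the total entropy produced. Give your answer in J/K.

ΔS_total = 0.296 J/K

Energy balance: T_f = (m₁c₁T₁ + m₂c₂T₂)/(m₁c₁ + m₂c₂) = 1049.9 K.
ΔS₁ = m₁c₁ ln(T_f/T₁) = 694.921 × ln(1049.9/1060) = -6.6395 J/K.
ΔS₂ = m₂c₂ ln(T_f/T₂) = 88.752 × ln(1049.9/971) = 6.9354 J/K.
ΔS_total = -6.6395 + 6.9354 = 0.296 J/K.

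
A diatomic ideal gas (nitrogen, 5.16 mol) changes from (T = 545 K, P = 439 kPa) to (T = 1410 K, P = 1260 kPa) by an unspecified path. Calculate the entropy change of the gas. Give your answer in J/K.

ΔS = nC_p ln(T₂/T₁) − nR ln(P₂/P₁), with C_p = 7R/2 = 29.1 J mol⁻¹ K⁻¹ for a diatomic ideal gas.
ΔS = 5.16 × [29.1 × ln(1410/545) − 8.314 × ln(1260/439)] = 97.5 J/K.

ΔS = 97.5 J/K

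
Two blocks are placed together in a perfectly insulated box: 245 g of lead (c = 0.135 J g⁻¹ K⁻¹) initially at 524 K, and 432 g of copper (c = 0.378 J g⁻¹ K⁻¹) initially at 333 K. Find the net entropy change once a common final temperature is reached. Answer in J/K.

ΔS_total = 3.12 J/K

Energy balance: T_f = (m₁c₁T₁ + m₂c₂T₂)/(m₁c₁ + m₂c₂) = 365.17 K.
ΔS₁ = m₁c₁ ln(T_f/T₁) = 33.075 × ln(365.17/524) = -11.94 J/K.
ΔS₂ = m₂c₂ ln(T_f/T₂) = 163.296 × ln(365.17/333) = 15.06 J/K.
ΔS_total = -11.94 + 15.06 = 3.12 J/K.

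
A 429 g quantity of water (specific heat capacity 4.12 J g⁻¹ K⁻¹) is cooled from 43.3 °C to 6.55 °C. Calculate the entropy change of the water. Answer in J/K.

ΔS = -218 J/K

In kelvin: T₁ = 316.45 K, T₂ = 279.7 K. ΔS = ∫dQ_rev/T = m c ln(T₂/T₁) = 429 × 4.12 × ln(279.7/316.45) = -218 J/K.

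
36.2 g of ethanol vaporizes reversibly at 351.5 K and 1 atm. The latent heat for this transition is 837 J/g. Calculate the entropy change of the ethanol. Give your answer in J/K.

Heat absorbed by the substance: Q = mL = 36.2 × 837 = 30299.4 J.
At constant T, ΔS = Q_rev/T = 30299.4 / 351.5 = 86.2 J/K.

ΔS = 86.2 J/K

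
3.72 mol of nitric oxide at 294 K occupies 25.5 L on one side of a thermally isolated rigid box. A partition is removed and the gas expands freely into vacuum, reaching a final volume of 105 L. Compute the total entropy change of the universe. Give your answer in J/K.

ΔS_universe = 43.8 J/K

No heat is exchanged and no work is done, so the ideal-gas temperature stays constant.
Entropy is a state function; using a reversible isothermal path, ΔS_gas = nR ln(V₂/V₁) = 3.72 × 8.314 × ln(105/25.5) = 43.8 J/K.
The insulated surroundings exchange no heat, so ΔS_surr = 0 and ΔS_universe = ΔS_gas.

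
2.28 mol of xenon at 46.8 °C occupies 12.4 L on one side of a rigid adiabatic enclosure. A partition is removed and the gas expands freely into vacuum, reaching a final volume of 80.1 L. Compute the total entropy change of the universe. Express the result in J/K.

For an ideal gas in free expansion Q = 0 and W = 0, so T is unchanged.
Entropy is a state function; using a reversible isothermal path, ΔS_gas = nR ln(V₂/V₁) = 2.28 × 8.314 × ln(80.1/12.4) = 35.4 J/K.
The insulated surroundings exchange no heat, so ΔS_surr = 0 and ΔS_universe = ΔS_gas.

ΔS_universe = 35.4 J/K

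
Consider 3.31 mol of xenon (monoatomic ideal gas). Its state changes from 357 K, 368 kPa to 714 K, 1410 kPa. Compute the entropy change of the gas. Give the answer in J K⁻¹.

ΔS = nC_p ln(T₂/T₁) − nR ln(P₂/P₁), with C_p = 5R/2 = 20.79 J mol⁻¹ K⁻¹ for a monoatomic ideal gas.
ΔS = 3.31 × [20.79 × ln(714/357) − 8.314 × ln(1410/368)] = 10.7 J/K.

ΔS = 10.7 J/K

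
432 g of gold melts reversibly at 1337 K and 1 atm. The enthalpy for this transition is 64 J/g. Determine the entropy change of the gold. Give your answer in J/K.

Heat absorbed by the substance: Q = mL = 432 × 64 = 27648 J.
At constant T, ΔS = Q_rev/T = 27648 / 1337 = 20.7 J/K.

ΔS = 20.7 J/K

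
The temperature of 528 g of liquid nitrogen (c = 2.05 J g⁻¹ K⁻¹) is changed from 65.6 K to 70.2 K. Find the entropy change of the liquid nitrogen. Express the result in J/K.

ΔS = 73.4 J/K

ΔS = ∫dQ_rev/T = m c ln(T₂/T₁) = 528 × 2.05 × ln(70.2/65.6) = 73.4 J/K.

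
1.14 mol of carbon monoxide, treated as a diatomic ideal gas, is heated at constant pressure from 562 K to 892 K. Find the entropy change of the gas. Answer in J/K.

ΔS = 15.3 J/K

At constant pressure, ΔS = nC_p ln(T₂/T₁) with C_p = 7R/2 = 29.1 J mol⁻¹ K⁻¹.
ΔS = 1.14 × 29.1 × ln(892/562) = 15.3 J/K.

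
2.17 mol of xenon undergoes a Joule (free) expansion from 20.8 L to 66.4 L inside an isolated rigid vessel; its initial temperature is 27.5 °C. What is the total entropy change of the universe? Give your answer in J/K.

ΔS_universe = 20.9 J/K

For an ideal gas in free expansion Q = 0 and W = 0, so T is unchanged.
Entropy is a state function; using a reversible isothermal path, ΔS_gas = nR ln(V₂/V₁) = 2.17 × 8.314 × ln(66.4/20.8) = 20.9 J/K.
The insulated surroundings exchange no heat, so ΔS_surr = 0 and ΔS_universe = ΔS_gas.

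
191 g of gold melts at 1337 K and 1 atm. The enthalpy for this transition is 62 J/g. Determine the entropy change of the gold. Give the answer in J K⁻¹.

Heat absorbed by the substance: Q = mL = 191 × 62 = 11842 J.
At constant T, ΔS = Q_rev/T = 11842 / 1337 = 8.86 J/K.

ΔS = 8.86 J/K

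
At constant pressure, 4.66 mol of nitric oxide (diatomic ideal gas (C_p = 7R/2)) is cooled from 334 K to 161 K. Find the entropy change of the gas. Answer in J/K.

At constant pressure, ΔS = nC_p ln(T₂/T₁) with C_p = 7R/2 = 29.1 J mol⁻¹ K⁻¹.
ΔS = 4.66 × 29.1 × ln(161/334) = -99 J/K.

ΔS = -99 J/K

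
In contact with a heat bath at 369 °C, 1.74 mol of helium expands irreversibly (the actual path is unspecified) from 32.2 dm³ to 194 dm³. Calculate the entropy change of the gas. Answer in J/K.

ΔS_gas = 26 J/K

Entropy is a state function, so ΔS_gas depends only on the end states.
For an isothermal ideal gas ΔS_gas = nR ln(V₂/V₁) = 1.74 × 8.314 × ln(194/32.2) = 26 J/K.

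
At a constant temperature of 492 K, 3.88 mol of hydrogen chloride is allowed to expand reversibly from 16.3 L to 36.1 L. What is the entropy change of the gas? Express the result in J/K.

ΔS_gas = 25.6 J/K

For an isothermal ideal gas ΔS_gas = nR ln(V₂/V₁) = 3.88 × 8.314 × ln(36.1/16.3) = 25.6 J/K.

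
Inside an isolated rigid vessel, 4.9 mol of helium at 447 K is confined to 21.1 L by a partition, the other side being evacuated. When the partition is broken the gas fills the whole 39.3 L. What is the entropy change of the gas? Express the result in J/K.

For an ideal gas in free expansion Q = 0 and W = 0, so T is unchanged.
Entropy is a state function; using a reversible isothermal path, ΔS_gas = nR ln(V₂/V₁) = 4.9 × 8.314 × ln(39.3/21.1) = 25.3 J/K.

ΔS_gas = 25.3 J/K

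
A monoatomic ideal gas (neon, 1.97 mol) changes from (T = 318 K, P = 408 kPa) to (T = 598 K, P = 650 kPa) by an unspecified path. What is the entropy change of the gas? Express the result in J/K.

ΔS = 18.2 J/K

ΔS = nC_p ln(T₂/T₁) − nR ln(P₂/P₁), with C_p = 5R/2 = 20.79 J mol⁻¹ K⁻¹ for a monoatomic ideal gas.
ΔS = 1.97 × [20.79 × ln(598/318) − 8.314 × ln(650/408)] = 18.2 J/K.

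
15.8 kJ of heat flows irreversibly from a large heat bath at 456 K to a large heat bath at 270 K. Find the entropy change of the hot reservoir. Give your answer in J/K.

ΔS_hot = -34.6 J/K

The hot reservoir loses heat Q, so ΔS_hot = −Q/T_H = −15800/456 = -34.6 J/K.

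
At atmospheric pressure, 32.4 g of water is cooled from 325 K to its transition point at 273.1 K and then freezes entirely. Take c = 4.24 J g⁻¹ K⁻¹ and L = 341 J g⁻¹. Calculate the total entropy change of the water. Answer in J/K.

ΔS = -64.4 J/K

Cooling step: ΔS₁ = m c ln(T_tr/T_i) = 32.4 × 4.24 × ln(273.1/325) = -23.9 J/K.
Phase change: ΔS₂ = −mL/T_tr = −32.4 × 341 / 273.1 = -40.46 J/K.
ΔS_total = (-23.9) + (-40.46) = -64.4 J/K.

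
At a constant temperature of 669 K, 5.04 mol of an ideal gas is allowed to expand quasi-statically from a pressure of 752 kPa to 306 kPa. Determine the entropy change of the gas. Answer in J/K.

ΔS_gas = 37.7 J/K

For an isothermal ideal gas ΔS_gas = nR ln(P₁/P₂) = 5.04 × 8.314 × ln(752/306) = 37.7 J/K.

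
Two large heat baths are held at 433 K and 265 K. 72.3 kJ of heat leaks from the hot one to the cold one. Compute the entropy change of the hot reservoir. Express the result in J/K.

ΔS_hot = -167 J/K

The hot reservoir loses heat Q, so ΔS_hot = −Q/T_H = −72300/433 = -167 J/K.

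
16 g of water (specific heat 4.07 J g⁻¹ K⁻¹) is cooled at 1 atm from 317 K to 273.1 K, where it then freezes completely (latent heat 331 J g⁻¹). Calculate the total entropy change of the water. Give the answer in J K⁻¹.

Cooling step: ΔS₁ = m c ln(T_tr/T_i) = 16 × 4.07 × ln(273.1/317) = -9.707 J/K.
Phase change: ΔS₂ = −mL/T_tr = −16 × 331 / 273.1 = -19.39 J/K.
ΔS_total = (-9.707) + (-19.39) = -29.1 J/K.

ΔS = -29.1 J/K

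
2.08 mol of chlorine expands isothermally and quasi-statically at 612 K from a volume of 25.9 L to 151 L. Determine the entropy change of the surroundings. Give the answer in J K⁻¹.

For an isothermal ideal gas ΔS_gas = nR ln(V₂/V₁) = 2.08 × 8.314 × ln(151/25.9) = 30.5 J/K.
The process is reversible, so ΔS_surr = −ΔS_gas = -30.5 J/K and ΔS_universe = 0.

ΔS_surr = -30.5 J/K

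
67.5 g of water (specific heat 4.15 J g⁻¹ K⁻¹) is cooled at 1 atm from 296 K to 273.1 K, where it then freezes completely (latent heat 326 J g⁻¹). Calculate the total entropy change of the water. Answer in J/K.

Cooling step: ΔS₁ = m c ln(T_tr/T_i) = 67.5 × 4.15 × ln(273.1/296) = -22.56 J/K.
Phase change: ΔS₂ = −mL/T_tr = −67.5 × 326 / 273.1 = -80.57 J/K.
ΔS_total = (-22.56) + (-80.57) = -103 J/K.

ΔS = -103 J/K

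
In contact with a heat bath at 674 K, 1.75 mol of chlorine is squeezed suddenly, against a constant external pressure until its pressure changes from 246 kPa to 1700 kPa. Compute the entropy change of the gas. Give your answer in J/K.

ΔS_gas = -28.1 J/K

Entropy is a state function, so ΔS_gas depends only on the end states.
For an isothermal ideal gas ΔS_gas = nR ln(P₁/P₂) = 1.75 × 8.314 × ln(246/1700) = -28.1 J/K.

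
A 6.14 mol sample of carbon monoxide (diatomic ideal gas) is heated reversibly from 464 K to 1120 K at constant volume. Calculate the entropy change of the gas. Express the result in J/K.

ΔS = 112 J/K

At constant volume, ΔS = nC_V ln(T₂/T₁) with C_V = 5R/2 = 20.79 J mol⁻¹ K⁻¹.
ΔS = 6.14 × 20.79 × ln(1120/464) = 112 J/K.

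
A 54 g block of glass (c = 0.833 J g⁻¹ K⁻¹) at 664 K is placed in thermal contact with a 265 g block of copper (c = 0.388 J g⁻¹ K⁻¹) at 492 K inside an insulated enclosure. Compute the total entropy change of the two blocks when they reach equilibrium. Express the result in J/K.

Energy balance: T_f = (m₁c₁T₁ + m₂c₂T₂)/(m₁c₁ + m₂c₂) = 544.35 K.
ΔS₁ = m₁c₁ ln(T_f/T₁) = 44.982 × ln(544.35/664) = -8.938 J/K.
ΔS₂ = m₂c₂ ln(T_f/T₂) = 102.82 × ln(544.35/492) = 10.4 J/K.
ΔS_total = -8.938 + 10.4 = 1.46 J/K.

ΔS_total = 1.46 J/K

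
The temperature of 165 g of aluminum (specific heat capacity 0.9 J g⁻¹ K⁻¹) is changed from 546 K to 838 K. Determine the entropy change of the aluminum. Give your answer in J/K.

ΔS = ∫dQ_rev/T = m c ln(T₂/T₁) = 165 × 0.9 × ln(838/546) = 63.6 J/K.

ΔS = 63.6 J/K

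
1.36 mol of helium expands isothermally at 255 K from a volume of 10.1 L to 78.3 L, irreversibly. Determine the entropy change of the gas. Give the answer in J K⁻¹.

ΔS_gas = 23.2 J/K

Entropy is a state function, so ΔS_gas depends only on the end states.
For an isothermal ideal gas ΔS_gas = nR ln(V₂/V₁) = 1.36 × 8.314 × ln(78.3/10.1) = 23.2 J/K.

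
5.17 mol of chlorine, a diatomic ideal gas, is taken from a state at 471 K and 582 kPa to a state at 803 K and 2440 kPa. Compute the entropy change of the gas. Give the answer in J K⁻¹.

ΔS = 18.7 J/K

ΔS = nC_p ln(T₂/T₁) − nR ln(P₂/P₁), with C_p = 7R/2 = 29.1 J mol⁻¹ K⁻¹ for a diatomic ideal gas.
ΔS = 5.17 × [29.1 × ln(803/471) − 8.314 × ln(2440/582)] = 18.7 J/K.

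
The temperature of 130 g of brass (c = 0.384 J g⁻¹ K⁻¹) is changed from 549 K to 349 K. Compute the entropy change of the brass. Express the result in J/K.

ΔS = -22.6 J/K

ΔS = ∫dQ_rev/T = m c ln(T₂/T₁) = 130 × 0.384 × ln(349/549) = -22.6 J/K.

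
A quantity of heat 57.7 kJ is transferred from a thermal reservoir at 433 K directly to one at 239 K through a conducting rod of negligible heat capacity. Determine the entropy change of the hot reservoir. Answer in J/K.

The hot reservoir loses heat Q, so ΔS_hot = −Q/T_H = −57700/433 = -133 J/K.

ΔS_hot = -133 J/K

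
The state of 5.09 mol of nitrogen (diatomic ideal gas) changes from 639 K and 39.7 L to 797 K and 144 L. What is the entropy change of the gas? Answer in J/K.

Entropy is a state function: ΔS = nC_V ln(T₂/T₁) + nR ln(V₂/V₁), with C_V = 5R/2 = 20.79 J mol⁻¹ K⁻¹ for a diatomic ideal gas.
ΔS = 5.09 × [20.79 × ln(797/639) + 8.314 × ln(144/39.7)] = 77.9 J/K.

ΔS = 77.9 J/K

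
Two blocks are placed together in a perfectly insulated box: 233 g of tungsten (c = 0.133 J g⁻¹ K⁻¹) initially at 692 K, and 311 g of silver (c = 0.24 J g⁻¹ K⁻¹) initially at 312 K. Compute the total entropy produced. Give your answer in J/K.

Energy balance: T_f = (m₁c₁T₁ + m₂c₂T₂)/(m₁c₁ + m₂c₂) = 423.48 K.
ΔS₁ = m₁c₁ ln(T_f/T₁) = 30.989 × ln(423.48/692) = -15.218 J/K.
ΔS₂ = m₂c₂ ln(T_f/T₂) = 74.64 × ln(423.48/312) = 22.803 J/K.
ΔS_total = -15.218 + 22.803 = 7.59 J/K.

ΔS_total = 7.59 J/K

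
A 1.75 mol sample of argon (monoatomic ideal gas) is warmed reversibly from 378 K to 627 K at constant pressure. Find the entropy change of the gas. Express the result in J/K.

At constant pressure, ΔS = nC_p ln(T₂/T₁) with C_p = 5R/2 = 20.79 J mol⁻¹ K⁻¹.
ΔS = 1.75 × 20.79 × ln(627/378) = 18.4 J/K.

ΔS = 18.4 J/K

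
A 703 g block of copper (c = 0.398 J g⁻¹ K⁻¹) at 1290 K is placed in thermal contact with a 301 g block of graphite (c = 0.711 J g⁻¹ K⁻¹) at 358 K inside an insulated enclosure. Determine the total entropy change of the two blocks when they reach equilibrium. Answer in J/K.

ΔS_total = 88.9 J/K

Energy balance: T_f = (m₁c₁T₁ + m₂c₂T₂)/(m₁c₁ + m₂c₂) = 886.08 K.
ΔS₁ = m₁c₁ ln(T_f/T₁) = 279.794 × ln(886.08/1290) = -105.1 J/K.
ΔS₂ = m₂c₂ ln(T_f/T₂) = 214.011 × ln(886.08/358) = 194 J/K.
ΔS_total = -105.1 + 194 = 88.9 J/K.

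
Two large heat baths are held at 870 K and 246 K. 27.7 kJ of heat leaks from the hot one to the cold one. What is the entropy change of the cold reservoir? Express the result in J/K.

ΔS_cold = 113 J/K

The cold reservoir gains heat Q, so ΔS_cold = +Q/T_C = 27700/246 = 113 J/K.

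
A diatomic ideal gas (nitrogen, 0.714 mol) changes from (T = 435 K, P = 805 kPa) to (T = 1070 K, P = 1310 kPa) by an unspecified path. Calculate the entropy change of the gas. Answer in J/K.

ΔS = 15.8 J/K

ΔS = nC_p ln(T₂/T₁) − nR ln(P₂/P₁), with C_p = 7R/2 = 29.1 J mol⁻¹ K⁻¹ for a diatomic ideal gas.
ΔS = 0.714 × [29.1 × ln(1070/435) − 8.314 × ln(1310/805)] = 15.8 J/K.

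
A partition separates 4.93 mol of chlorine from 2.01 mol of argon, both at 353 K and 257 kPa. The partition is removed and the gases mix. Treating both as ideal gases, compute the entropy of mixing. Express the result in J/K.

Mole fractions: x_A = 4.93/6.94 = 0.71, x_B = 0.29.
ΔS_mix = −R(n_A ln x_A + n_B ln x_B) = −8.314 × (4.93 ln 0.71 + 2.01 ln 0.29) = 34.7 J/K.

ΔS_mix = 34.7 J/K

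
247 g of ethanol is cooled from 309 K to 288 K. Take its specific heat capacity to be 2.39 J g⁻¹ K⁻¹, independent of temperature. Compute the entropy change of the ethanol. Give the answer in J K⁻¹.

ΔS = -41.5 J/K

ΔS = ∫dQ_rev/T = m c ln(T₂/T₁) = 247 × 2.39 × ln(288/309) = -41.5 J/K.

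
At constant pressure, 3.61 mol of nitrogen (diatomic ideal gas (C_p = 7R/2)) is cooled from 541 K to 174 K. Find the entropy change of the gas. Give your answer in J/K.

At constant pressure, ΔS = nC_p ln(T₂/T₁) with C_p = 7R/2 = 29.1 J mol⁻¹ K⁻¹.
ΔS = 3.61 × 29.1 × ln(174/541) = -119 J/K.

ΔS = -119 J/K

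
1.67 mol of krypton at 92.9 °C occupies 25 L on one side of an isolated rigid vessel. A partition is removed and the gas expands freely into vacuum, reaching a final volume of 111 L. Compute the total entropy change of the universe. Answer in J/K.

No heat is exchanged and no work is done, so the ideal-gas temperature stays constant.
Entropy is a state function; using a reversible isothermal path, ΔS_gas = nR ln(V₂/V₁) = 1.67 × 8.314 × ln(111/25) = 20.7 J/K.
The insulated surroundings exchange no heat, so ΔS_surr = 0 and ΔS_universe = ΔS_gas.

ΔS_universe = 20.7 J/K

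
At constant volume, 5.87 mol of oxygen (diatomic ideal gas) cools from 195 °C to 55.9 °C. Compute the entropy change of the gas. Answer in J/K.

ΔS = -43 J/K

In kelvin: T₁ = 468.15 K, T₂ = 329.05 K. At constant volume, ΔS = nC_V ln(T₂/T₁) with C_V = 5R/2 = 20.79 J mol⁻¹ K⁻¹.
ΔS = 5.87 × 20.79 × ln(329.05/468.15) = -43 J/K.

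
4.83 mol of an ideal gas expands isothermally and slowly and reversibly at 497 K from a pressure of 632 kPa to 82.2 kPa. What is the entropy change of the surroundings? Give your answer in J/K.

ΔS_surr = -81.9 J/K

For an isothermal ideal gas ΔS_gas = nR ln(P₁/P₂) = 4.83 × 8.314 × ln(632/82.2) = 81.9 J/K.
The process is reversible, so ΔS_surr = −ΔS_gas = -81.9 J/K and ΔS_universe = 0.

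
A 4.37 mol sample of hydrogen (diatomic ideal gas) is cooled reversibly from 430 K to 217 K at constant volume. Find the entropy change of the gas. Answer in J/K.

ΔS = -62.1 J/K

At constant volume, ΔS = nC_V ln(T₂/T₁) with C_V = 5R/2 = 20.79 J mol⁻¹ K⁻¹.
ΔS = 4.37 × 20.79 × ln(217/430) = -62.1 J/K.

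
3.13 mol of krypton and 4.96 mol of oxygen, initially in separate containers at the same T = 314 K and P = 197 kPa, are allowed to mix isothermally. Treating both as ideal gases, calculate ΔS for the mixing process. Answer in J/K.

ΔS_mix = 44.9 J/K

Mole fractions: x_A = 3.13/8.09 = 0.387, x_B = 0.613.
ΔS_mix = −R(n_A ln x_A + n_B ln x_B) = −8.314 × (3.13 ln 0.387 + 4.96 ln 0.613) = 44.9 J/K.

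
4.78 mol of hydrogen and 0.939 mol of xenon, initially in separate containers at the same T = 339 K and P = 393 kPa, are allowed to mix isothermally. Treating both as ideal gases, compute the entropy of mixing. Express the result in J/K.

ΔS_mix = 21.2 J/K

Mole fractions: x_A = 4.78/5.72 = 0.836, x_B = 0.164.
ΔS_mix = −R(n_A ln x_A + n_B ln x_B) = −8.314 × (4.78 ln 0.836 + 0.939 ln 0.164) = 21.2 J/K.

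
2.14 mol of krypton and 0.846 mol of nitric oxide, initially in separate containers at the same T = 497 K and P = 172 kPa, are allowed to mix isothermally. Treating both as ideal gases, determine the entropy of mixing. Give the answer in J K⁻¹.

Mole fractions: x_A = 2.14/2.99 = 0.717, x_B = 0.283.
ΔS_mix = −R(n_A ln x_A + n_B ln x_B) = −8.314 × (2.14 ln 0.717 + 0.846 ln 0.283) = 14.8 J/K.

ΔS_mix = 14.8 J/K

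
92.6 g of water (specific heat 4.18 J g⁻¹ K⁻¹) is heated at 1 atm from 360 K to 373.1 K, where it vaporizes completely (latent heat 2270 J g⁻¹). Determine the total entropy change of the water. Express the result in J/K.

ΔS = 577 J/K

Warming step: ΔS₁ = m c ln(T_tr/T_i) = 92.6 × 4.18 × ln(373.1/360) = 13.83 J/K.
Phase change: ΔS₂ = +mL/T_tr = 92.6 × 2270 / 373.1 = 563.4 J/K.
ΔS_total = (13.83) + (563.4) = 577 J/K.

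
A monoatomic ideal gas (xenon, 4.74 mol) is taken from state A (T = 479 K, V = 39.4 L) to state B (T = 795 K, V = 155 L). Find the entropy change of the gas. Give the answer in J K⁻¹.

ΔS = 83.9 J/K

Entropy is a state function: ΔS = nC_V ln(T₂/T₁) + nR ln(V₂/V₁), with C_V = 3R/2 = 12.47 J mol⁻¹ K⁻¹ for a monoatomic ideal gas.
ΔS = 4.74 × [12.47 × ln(795/479) + 8.314 × ln(155/39.4)] = 83.9 J/K.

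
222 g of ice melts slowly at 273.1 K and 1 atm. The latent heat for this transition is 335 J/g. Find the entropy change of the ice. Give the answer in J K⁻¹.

Heat absorbed by the substance: Q = mL = 222 × 335 = 74370 J.
At constant T, ΔS = Q_rev/T = 74370 / 273.1 = 272 J/K.

ΔS = 272 J/K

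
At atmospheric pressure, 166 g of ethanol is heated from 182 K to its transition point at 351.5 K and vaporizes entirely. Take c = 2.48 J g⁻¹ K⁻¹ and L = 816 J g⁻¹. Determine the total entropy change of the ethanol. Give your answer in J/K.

ΔS = 656 J/K

Warming step: ΔS₁ = m c ln(T_tr/T_i) = 166 × 2.48 × ln(351.5/182) = 271 J/K.
Phase change: ΔS₂ = +mL/T_tr = 166 × 816 / 351.5 = 385.4 J/K.
ΔS_total = (271) + (385.4) = 656 J/K.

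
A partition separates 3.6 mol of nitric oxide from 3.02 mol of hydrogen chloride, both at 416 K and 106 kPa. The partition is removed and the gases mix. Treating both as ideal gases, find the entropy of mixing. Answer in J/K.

Mole fractions: x_A = 3.6/6.62 = 0.544, x_B = 0.456.
ΔS_mix = −R(n_A ln x_A + n_B ln x_B) = −8.314 × (3.6 ln 0.544 + 3.02 ln 0.456) = 37.9 J/K.

ΔS_mix = 37.9 J/K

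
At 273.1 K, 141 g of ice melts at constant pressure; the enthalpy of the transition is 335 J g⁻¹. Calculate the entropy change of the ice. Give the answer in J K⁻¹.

ΔS = 173 J/K

Heat absorbed by the substance: Q = mL = 141 × 335 = 47235 J.
At constant T, ΔS = Q_rev/T = 47235 / 273.1 = 173 J/K.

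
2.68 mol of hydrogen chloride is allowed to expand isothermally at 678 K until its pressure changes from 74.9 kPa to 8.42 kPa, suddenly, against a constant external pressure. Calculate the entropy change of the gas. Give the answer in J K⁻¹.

Entropy is a state function, so ΔS_gas depends only on the end states.
For an isothermal ideal gas ΔS_gas = nR ln(P₁/P₂) = 2.68 × 8.314 × ln(74.9/8.42) = 48.7 J/K.

ΔS_gas = 48.7 J/K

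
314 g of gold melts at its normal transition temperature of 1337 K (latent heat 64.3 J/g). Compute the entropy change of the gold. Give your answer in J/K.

Heat absorbed by the substance: Q = mL = 314 × 64.3 = 20190.2 J.
At constant T, ΔS = Q_rev/T = 20190.2 / 1337 = 15.1 J/K.

ΔS = 15.1 J/K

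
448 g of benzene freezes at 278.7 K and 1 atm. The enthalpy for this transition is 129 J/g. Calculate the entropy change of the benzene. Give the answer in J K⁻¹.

ΔS = -207 J/K

Heat released by the substance: Q = −mL = −448 × 129 = −57792 J.
At constant T, ΔS = Q_rev/T = −57792 / 278.7 = -207 J/K.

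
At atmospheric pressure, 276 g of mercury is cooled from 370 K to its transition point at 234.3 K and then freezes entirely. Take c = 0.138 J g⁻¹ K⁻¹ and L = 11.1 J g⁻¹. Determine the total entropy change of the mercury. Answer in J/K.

ΔS = -30.5 J/K

Cooling step: ΔS₁ = m c ln(T_tr/T_i) = 276 × 0.138 × ln(234.3/370) = -17.4 J/K.
Phase change: ΔS₂ = −mL/T_tr = −276 × 11.1 / 234.3 = -13.08 J/K.
ΔS_total = (-17.4) + (-13.08) = -30.5 J/K.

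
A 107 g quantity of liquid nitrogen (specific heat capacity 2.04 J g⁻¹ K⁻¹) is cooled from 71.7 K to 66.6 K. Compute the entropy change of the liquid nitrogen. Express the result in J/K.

ΔS = ∫dQ_rev/T = m c ln(T₂/T₁) = 107 × 2.04 × ln(66.6/71.7) = -16.1 J/K.

ΔS = -16.1 J/K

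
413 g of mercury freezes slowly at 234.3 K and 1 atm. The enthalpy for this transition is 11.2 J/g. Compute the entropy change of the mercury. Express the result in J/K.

ΔS = -19.7 J/K

Heat released by the substance: Q = −mL = −413 × 11.2 = −4625.6 J.
At constant T, ΔS = Q_rev/T = −4625.6 / 234.3 = -19.7 J/K.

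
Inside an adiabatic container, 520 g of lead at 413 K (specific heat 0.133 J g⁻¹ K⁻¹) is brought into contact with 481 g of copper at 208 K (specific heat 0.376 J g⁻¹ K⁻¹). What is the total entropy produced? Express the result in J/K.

ΔS_total = 12.8 J/K

Energy balance: T_f = (m₁c₁T₁ + m₂c₂T₂)/(m₁c₁ + m₂c₂) = 264.71 K.
ΔS₁ = m₁c₁ ln(T_f/T₁) = 69.16 × ln(264.71/413) = -30.76 J/K.
ΔS₂ = m₂c₂ ln(T_f/T₂) = 180.856 × ln(264.71/208) = 43.6 J/K.
ΔS_total = -30.76 + 43.6 = 12.8 J/K.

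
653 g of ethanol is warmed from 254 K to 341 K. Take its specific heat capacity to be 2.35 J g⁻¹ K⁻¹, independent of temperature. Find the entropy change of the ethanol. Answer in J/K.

ΔS = ∫dQ_rev/T = m c ln(T₂/T₁) = 653 × 2.35 × ln(341/254) = 452 J/K.

ΔS = 452 J/K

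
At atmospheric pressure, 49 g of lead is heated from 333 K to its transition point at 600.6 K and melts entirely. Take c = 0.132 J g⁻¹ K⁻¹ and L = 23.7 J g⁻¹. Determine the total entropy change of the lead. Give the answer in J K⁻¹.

ΔS = 5.75 J/K

Warming step: ΔS₁ = m c ln(T_tr/T_i) = 49 × 0.132 × ln(600.6/333) = 3.815 J/K.
Phase change: ΔS₂ = +mL/T_tr = 49 × 23.7 / 600.6 = 1.934 J/K.
ΔS_total = (3.815) + (1.934) = 5.75 J/K.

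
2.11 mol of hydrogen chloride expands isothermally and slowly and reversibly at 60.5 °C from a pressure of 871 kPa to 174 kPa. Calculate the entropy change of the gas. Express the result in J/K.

ΔS_gas = 28.3 J/K

For an isothermal ideal gas ΔS_gas = nR ln(P₁/P₂) = 2.11 × 8.314 × ln(871/174) = 28.3 J/K.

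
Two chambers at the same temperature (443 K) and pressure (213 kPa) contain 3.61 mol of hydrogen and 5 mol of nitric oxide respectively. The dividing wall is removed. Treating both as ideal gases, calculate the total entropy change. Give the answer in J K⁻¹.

ΔS_mix = 48.7 J/K

Mole fractions: x_A = 3.61/8.61 = 0.419, x_B = 0.581.
ΔS_mix = −R(n_A ln x_A + n_B ln x_B) = −8.314 × (3.61 ln 0.419 + 5 ln 0.581) = 48.7 J/K.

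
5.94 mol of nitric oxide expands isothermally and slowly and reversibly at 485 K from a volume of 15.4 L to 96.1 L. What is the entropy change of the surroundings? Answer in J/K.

ΔS_surr = -90.4 J/K

For an isothermal ideal gas ΔS_gas = nR ln(V₂/V₁) = 5.94 × 8.314 × ln(96.1/15.4) = 90.4 J/K.
The process is reversible, so ΔS_surr = −ΔS_gas = -90.4 J/K and ΔS_universe = 0.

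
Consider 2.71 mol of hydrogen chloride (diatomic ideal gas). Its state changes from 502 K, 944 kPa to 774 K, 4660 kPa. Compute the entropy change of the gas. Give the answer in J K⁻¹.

ΔS = nC_p ln(T₂/T₁) − nR ln(P₂/P₁), with C_p = 7R/2 = 29.1 J mol⁻¹ K⁻¹ for a diatomic ideal gas.
ΔS = 2.71 × [29.1 × ln(774/502) − 8.314 × ln(4660/944)] = -1.83 J/K.

ΔS = -1.83 J/K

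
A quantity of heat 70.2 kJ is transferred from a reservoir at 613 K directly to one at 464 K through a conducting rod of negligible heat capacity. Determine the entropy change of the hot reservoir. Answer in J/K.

The hot reservoir loses heat Q, so ΔS_hot = −Q/T_H = −70200/613 = -115 J/K.

ΔS_hot = -115 J/K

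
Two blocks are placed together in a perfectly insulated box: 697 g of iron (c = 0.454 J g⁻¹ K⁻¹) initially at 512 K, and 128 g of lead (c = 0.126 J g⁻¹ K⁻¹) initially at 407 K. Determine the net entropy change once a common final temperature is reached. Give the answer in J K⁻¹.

ΔS_total = 0.378 J/K

Energy balance: T_f = (m₁c₁T₁ + m₂c₂T₂)/(m₁c₁ + m₂c₂) = 506.91 K.
ΔS₁ = m₁c₁ ln(T_f/T₁) = 316.438 × ln(506.91/512) = -3.16285 J/K.
ΔS₂ = m₂c₂ ln(T_f/T₂) = 16.128 × ln(506.91/407) = 3.54036 J/K.
ΔS_total = -3.16285 + 3.54036 = 0.378 J/K.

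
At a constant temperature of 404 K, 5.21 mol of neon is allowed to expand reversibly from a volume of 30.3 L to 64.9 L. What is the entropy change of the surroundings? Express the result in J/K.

ΔS_surr = -33 J/K

For an isothermal ideal gas ΔS_gas = nR ln(V₂/V₁) = 5.21 × 8.314 × ln(64.9/30.3) = 33 J/K.
The process is reversible, so ΔS_surr = −ΔS_gas = -33 J/K and ΔS_universe = 0.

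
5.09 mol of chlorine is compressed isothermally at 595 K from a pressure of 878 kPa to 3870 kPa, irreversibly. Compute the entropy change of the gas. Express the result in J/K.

ΔS_gas = -62.8 J/K

Entropy is a state function, so ΔS_gas depends only on the end states.
For an isothermal ideal gas ΔS_gas = nR ln(P₁/P₂) = 5.09 × 8.314 × ln(878/3870) = -62.8 J/K.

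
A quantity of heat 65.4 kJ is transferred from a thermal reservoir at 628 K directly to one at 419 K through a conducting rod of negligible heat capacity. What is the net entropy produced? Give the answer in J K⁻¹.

ΔS_hot = −Q/T_H = −65400/628 = -104.14 J/K and ΔS_cold = +Q/T_C = 65400/419 = 156.086 J/K.
ΔS_total = -104.14 + 156.086 = 51.9 J/K, positive as the second law requires.

ΔS_total = 51.9 J/K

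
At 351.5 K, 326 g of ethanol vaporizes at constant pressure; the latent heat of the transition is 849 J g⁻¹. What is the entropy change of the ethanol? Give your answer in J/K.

Heat absorbed by the substance: Q = mL = 326 × 849 = 276774 J.
At constant T, ΔS = Q_rev/T = 276774 / 351.5 = 787 J/K.

ΔS = 787 J/K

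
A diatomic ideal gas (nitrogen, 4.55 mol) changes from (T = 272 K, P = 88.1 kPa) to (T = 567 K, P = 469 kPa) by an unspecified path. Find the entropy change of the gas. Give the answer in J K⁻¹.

ΔS = nC_p ln(T₂/T₁) − nR ln(P₂/P₁), with C_p = 7R/2 = 29.1 J mol⁻¹ K⁻¹ for a diatomic ideal gas.
ΔS = 4.55 × [29.1 × ln(567/272) − 8.314 × ln(469/88.1)] = 34 J/K.

ΔS = 34 J/K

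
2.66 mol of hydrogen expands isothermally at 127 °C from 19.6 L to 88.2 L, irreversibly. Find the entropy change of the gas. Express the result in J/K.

Entropy is a state function, so ΔS_gas depends only on the end states.
For an isothermal ideal gas ΔS_gas = nR ln(V₂/V₁) = 2.66 × 8.314 × ln(88.2/19.6) = 33.3 J/K.

ΔS_gas = 33.3 J/K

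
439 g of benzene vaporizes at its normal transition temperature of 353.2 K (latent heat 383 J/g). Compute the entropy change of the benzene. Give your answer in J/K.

ΔS = 476 J/K

Heat absorbed by the substance: Q = mL = 439 × 383 = 168137 J.
At constant T, ΔS = Q_rev/T = 168137 / 353.2 = 476 J/K.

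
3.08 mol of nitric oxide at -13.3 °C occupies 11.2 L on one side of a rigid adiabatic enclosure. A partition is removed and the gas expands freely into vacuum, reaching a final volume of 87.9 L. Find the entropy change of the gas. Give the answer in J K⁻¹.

ΔS_gas = 52.8 J/K

No heat is exchanged and no work is done, so the ideal-gas temperature stays constant.
Entropy is a state function; using a reversible isothermal path, ΔS_gas = nR ln(V₂/V₁) = 3.08 × 8.314 × ln(87.9/11.2) = 52.8 J/K.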